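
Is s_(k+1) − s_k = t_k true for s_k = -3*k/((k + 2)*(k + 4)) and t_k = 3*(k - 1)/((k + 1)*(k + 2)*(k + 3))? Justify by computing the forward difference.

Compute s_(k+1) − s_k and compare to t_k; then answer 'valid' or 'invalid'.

Invalid: residual 18*(-k**2 - 3*k + 2)/(k**5 + 15*k**4 + 85*k**3 + 225*k**2 + 274*k + 120) ≠ 0.

s_(k+1) = 3*(-k - 1)/((k + 3)*(k + 5))
s_(k+1) − s_k = 3*(k**2 + k - 8)/(k**4 + 14*k**3 + 71*k**2 + 154*k + 120)
(s_(k+1) − s_k) − t_k = 18*(-k**2 - 3*k + 2)/(k**5 + 15*k**4 + 85*k**3 + 225*k**2 + 274*k + 120)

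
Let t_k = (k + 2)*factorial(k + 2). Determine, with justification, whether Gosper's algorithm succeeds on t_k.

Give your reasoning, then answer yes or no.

Yes. s_k = factorial(k + 2).

Compute t_(k+1)/t_k: get (k + 3)**2/(k + 2).
Factor: A=k + 3; B=1; C=k + 2.
f must satisfy (k + 3)·f(k+1) − (1)·f(k) = k + 2.
From deg A=1, deg B=0, deg C=1: d=0.
Match coefficients ⇒ f(k) = 1.
So s_k = (B(k−1)f/C)·t_k = (1/(k + 2))·t_k = factorial(k + 2).
s_(k+1) − s_k = (k + 2)*factorial(k + 2) = t_k.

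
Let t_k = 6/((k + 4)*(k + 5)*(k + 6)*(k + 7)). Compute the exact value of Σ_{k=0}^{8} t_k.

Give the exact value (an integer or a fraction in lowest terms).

The ratio is (k + 4)/(k + 8).
Gosper form: A/B · C(k+1)/C(k) with A=k + 4, B=k + 8, C=1.
Solve (k + 4)·f(k+1) − (k + 7)·f(k) = 1.
deg f ≤ 3 (via 1,1,0).
Match coefficients ⇒ f(k) = k*(k**2 + 15*k + 74)/360.
Get s_k = R·t_k = k*(k**2 + 15*k + 74)/(60*(k + 4)*(k + 5)*(k + 6)) with R(k) = B(k−1)f(k)/C(k) = k*(k + 7)*(k**2 + 15*k + 74)/360.
s_(k+1) − s_k = 6/(k**4 + 22*k**3 + 179*k**2 + 638*k + 840) = t_k.
Sum = s_(9) − s_(0); s_(9) = 29/1820, s_(0) = 0 ⇒ 29/1820.

Σ = 29/1820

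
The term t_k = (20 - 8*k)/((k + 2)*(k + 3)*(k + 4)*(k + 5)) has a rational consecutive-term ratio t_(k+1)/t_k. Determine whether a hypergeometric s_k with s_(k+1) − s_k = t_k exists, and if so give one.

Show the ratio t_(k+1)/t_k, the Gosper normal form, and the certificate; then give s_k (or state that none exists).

Ratio r(k) = (k + 2)*(2*k - 3)/((k + 6)*(2*k - 5)).
Normal form (A,B,C) = (k + 2, k + 6, k - 5/2).
Key eq: (k + 2)·f(k+1) = (k + 5)·f(k) + (k - 5/2).
Bound: deg f ≤ 3.
A polynomial solution: f(k) = -k*(k**2 + 9*k + 50)/48.
R(k) = B(k−1)·f(k)/C(k) = -k*(k + 5)*(k**2 + 9*k + 50)/(24*(2*k - 5)); s_k = R·t_k = k*(k**2 + 9*k + 50)/(6*(k + 2)*(k + 3)*(k + 4)).
Δs = 4*(5 - 2*k)/(k**4 + 14*k**3 + 71*k**2 + 154*k + 120), as required.

s_k = k*(k**2 + 9*k + 50)/(6*(k + 2)*(k + 3)*(k + 4))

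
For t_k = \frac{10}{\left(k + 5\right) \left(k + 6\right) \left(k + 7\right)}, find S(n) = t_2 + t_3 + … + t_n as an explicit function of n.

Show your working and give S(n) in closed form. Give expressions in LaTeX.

S(n) = \frac{5 \left(n^{2} + 13 n - 14\right)}{56 \left(n^{2} + 13 n + 42\right)}

The ratio is (k + 5)/(k + 8).
Normal form (A,B,C) = (k + 5, k + 8, 1).
Solve (k + 5)·f(k+1) − (k + 7)·f(k) = 1.
deg f ≤ 2 (via 1,1,0).
Solving with deg f ≤ 2: f(k) = k*(k + 11)/60.
Get s_k = R·t_k = k*(k + 11)/(6*(k + 5)*(k + 6)) with R(k) = B(k−1)f(k)/C(k) = k*(k + 7)*(k + 11)/60.
s_(k+1) − s_k = 10/(k**3 + 18*k**2 + 107*k + 210) = t_k.
Telescope: S(n) = s_(n+1) − s_(2) = (n**2 + 13*n + 12)/(6*(n**2 + 13*n + 42)) − (13/168) = 5*(n**2 + 13*n - 14)/(56*(n**2 + 13*n + 42)).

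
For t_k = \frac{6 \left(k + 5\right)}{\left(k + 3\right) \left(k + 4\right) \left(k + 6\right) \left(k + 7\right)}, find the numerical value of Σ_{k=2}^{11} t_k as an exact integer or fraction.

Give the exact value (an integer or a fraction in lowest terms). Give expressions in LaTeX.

Compute t_(k+1)/t_k: get (k + 3)*(k + 6)**2/((k + 5)**2*(k + 8)).
So A=k + 3 and B=k + 8, with C=k**2 + 10*k + 25.
Key eq: (k + 3)·f(k+1) = (k + 7)·f(k) + (k**2 + 10*k + 25).
d = 4 from the (1,1,2) case.
Solving with deg f ≤ 4: f(k) = k*(k + 4)*(k + 5)*(k + 9)/36.
R(k) = B(k−1)·f(k)/C(k) = k*(k + 4)*(k + 7)*(k + 9)/(36*(k + 5)); s_k = R·t_k = k*(k + 9)/(6*(k**2 + 9*k + 18)).
s_(k+1) − s_k = 6*(k + 5)/(k**4 + 20*k**3 + 145*k**2 + 450*k + 504) = t_k.
Telescoping: Σ = s_(12) − s_(2) = 7/45 − (11/120) = 23/360.

Σ = 23/360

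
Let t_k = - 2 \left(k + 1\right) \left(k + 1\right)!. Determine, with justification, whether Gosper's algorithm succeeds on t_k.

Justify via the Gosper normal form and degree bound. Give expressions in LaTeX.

r(k) = (k + 2)**2/(k + 1) after simplifying.
Gosper form: A/B · C(k+1)/C(k) with A=k + 2, B=1, C=k + 1.
Need (k + 2)·f(k+1) − (1)·f(k) = k + 1.
d = 0 from the (1,0,1) case.
A polynomial solution: f(k) = 1.
Then R = B(k−1)f/C = 1/(k + 1), so s_k = R(k)·t_k = -2*factorial(k + 1).
Δs = -2*(k + 1)*factorial(k + 1), as required.

Yes. s_k = - 2 \left(k + 1\right)!.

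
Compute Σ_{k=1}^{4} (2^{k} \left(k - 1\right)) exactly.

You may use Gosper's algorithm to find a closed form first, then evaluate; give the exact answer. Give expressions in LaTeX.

The ratio is 2*k/(k - 1).
A = 2, B = 1, C = k - 1.
Need (2)·f(k+1) − (1)·f(k) = k - 1.
Degrees (0,0,1) ⇒ d ≤ 1.
Coefficient equations give f(k) = k - 3.
So s_k = (B(k−1)f/C)·t_k = ((k - 3)/(k - 1))·t_k = 2**k*(k - 3).
s_(k+1) − s_k = 2**k*(k - 1) = t_k.
Evaluate s at k=5 and k=1: 64 and -4; difference 68.

Σ = 68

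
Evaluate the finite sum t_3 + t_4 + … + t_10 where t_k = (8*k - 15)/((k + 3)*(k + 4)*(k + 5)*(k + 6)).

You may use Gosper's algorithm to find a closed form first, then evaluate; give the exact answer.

The ratio is (k + 3)*(8*k - 7)/((k + 7)*(8*k - 15)).
Factor: A=k + 3; B=k + 7; C=k - 15/8.
Solve (k + 3)·f(k+1) − (k + 6)·f(k) = k - 15/8.
deg f ≤ 3 (via 1,1,1).
Solve for f: f(k) = -k*(k**2 + 12*k + 287)/480 (degree 3 ≤ 3).
R(k) = B(k−1)·f(k)/C(k) = -k*(k + 6)*(k**2 + 12*k + 287)/(60*(8*k - 15)); s_k = R·t_k = k*(-k**2 - 12*k - 287)/(60*(k + 3)*(k + 4)*(k + 5)).
Δs = (8*k - 15)/(k**4 + 18*k**3 + 119*k**2 + 342*k + 360), as required.
Evaluate s at k=11 and k=3: -33/1120 and -83/1680; difference 67/3360.

Σ = 67/3360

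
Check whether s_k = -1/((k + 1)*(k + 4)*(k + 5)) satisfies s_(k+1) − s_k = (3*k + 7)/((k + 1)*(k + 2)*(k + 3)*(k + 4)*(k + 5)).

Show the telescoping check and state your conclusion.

s_(k+1) = -1/((k + 2)*(k + 5)*(k + 6))
s_(k+1) − s_k = (3*k + 8)/(k**5 + 18*k**4 + 121*k**3 + 372*k**2 + 508*k + 240)
(s_(k+1) − s_k) − t_k = 2*(-4*k - 9)/(k**6 + 21*k**5 + 175*k**4 + 735*k**3 + 1624*k**2 + 1764*k + 720)

Invalid: residual 2*(-4*k - 9)/(k**6 + 21*k**5 + 175*k**4 + 735*k**3 + 1624*k**2 + 1764*k + 720) ≠ 0.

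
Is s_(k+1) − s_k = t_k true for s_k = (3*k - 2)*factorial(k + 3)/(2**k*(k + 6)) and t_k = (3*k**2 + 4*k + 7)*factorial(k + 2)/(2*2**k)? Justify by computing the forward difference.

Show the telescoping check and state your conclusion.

Invalid: residual -3*(3*k**3 + 22*k**2 + 25*k + 46)*factorial(k + 2)/(2*2**k*(k + 6)*(k + 7)) ≠ 0.

s_(k+1) = (3*k + 1)*factorial(k + 4)/(2*2**k*(k + 7))
s_(k+1) − s_k = (3*k**3 + 25*k**2 + 44*k + 52)*factorial(k + 3)/(2*2**k*(k + 6)*(k + 7))
(s_(k+1) − s_k) − t_k = -3*(3*k**3 + 22*k**2 + 25*k + 46)*factorial(k + 2)/(2*2**k*(k + 6)*(k + 7))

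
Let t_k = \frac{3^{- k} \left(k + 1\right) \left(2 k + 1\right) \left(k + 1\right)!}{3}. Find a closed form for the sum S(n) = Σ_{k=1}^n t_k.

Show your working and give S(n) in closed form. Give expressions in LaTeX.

S(n) = 3^{- n - 1} \left(- 10 \cdot 3^{n} + 2 n^{3} n! + 11 n^{2} n! + 19 n n! + 10 n!\right)

Compute t_(k+1)/t_k: get (k + 2)**2*(2*k + 3)/(3*(k + 1)*(2*k + 1)).
Factor: A=k/3 + 2/3; B=1; C=k**2 + 3*k/2 + 1/2.
Solve (k/3 + 2/3)·f(k+1) − (1)·f(k) = k**2 + 3*k/2 + 1/2.
deg f ≤ 1 (via 1,0,2).
Coefficient equations give f(k) = 3*(2*k + 3)/2.
R(k) = B(k−1)·f(k)/C(k) = 3*(2*k + 3)/((k + 1)*(2*k + 1)); s_k = R·t_k = (2*k + 3)*factorial(k + 1)/3**k.
Δs = (k + 1)*(2*k + 1)*factorial(k + 1)/(3*3**k), as required.
Σ_(k=1)^n t_k = s_(n+1) − s_(1) = (3**(-n - 1)*(2*n + 5)*factorial(n + 2)) − (10/3), i.e. 3**(-n - 1)*(-10*3**n + 2*n**3*factorial(n) + 11*n**2*factorial(n) + 19*n*factorial(n) + 10*factorial(n)).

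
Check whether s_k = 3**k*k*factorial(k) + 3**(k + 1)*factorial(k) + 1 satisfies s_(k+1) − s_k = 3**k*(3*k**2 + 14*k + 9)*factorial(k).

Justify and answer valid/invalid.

valid (s_(k+1) − s_k reduces to t_k)

s_(k+1) = 3*3**k*k**2*factorial(k) + 15*3**k*k*factorial(k) + 12*3**k*factorial(k) + 1
s_(k+1) − s_k = 3**k*(3*k**2 + 14*k + 9)*factorial(k)
(s_(k+1) − s_k) − t_k = 0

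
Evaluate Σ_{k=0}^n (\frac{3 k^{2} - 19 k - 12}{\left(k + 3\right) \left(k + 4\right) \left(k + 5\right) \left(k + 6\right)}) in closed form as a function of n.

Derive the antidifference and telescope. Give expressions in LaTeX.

r(k) = (k + 3)*(19*k - 3*(k + 1)**2 + 31)/((k + 7)*(-3*k**2 + 19*k + 12)) after simplifying.
A = k + 3, B = k + 7, C = k**2 - 19*k/3 - 4.
f must satisfy (k + 3)·f(k+1) − (k + 6)·f(k) = k**2 - 19*k/3 - 4.
d = 3 from the (1,1,2) case.
Coefficient equations give f(k) = -k*(3*k + 1)/3.
So s_k = (B(k−1)f/C)·t_k = (-k*(k + 6)*(3*k + 1)/(3*k**2 - 19*k - 12))·t_k = k*(-3*k - 1)/((k + 3)*(k + 4)*(k + 5)).
Check: Δs_k = (3*k**2 - 19*k - 12)/(k**4 + 18*k**3 + 119*k**2 + 342*k + 360). ✓
Telescope: S(n) = s_(n+1) − s_(0) = (-3*n**2 - 7*n - 4)/(n**3 + 15*n**2 + 74*n + 120) − (0) = (-3*n**2 - 7*n - 4)/(n**3 + 15*n**2 + 74*n + 120).

S(n) = \frac{- 3 n^{2} - 7 n - 4}{n^{3} + 15 n^{2} + 74 n + 120}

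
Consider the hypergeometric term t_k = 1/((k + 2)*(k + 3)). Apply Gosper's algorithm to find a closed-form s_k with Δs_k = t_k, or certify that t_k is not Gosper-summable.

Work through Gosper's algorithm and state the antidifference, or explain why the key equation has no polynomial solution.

s_k = k/(2*(k + 2))

Ratio r(k) = (k + 2)/(k + 4).
A = k + 2, B = k + 4, C = 1.
Set up (k + 2)·f(k+1) − (k + 3)·f(k) − (1) = 0.
d = 1 from the (1,1,0) case.
Solve for f: f(k) = k/2 (degree 1 ≤ 1).
R(k) = B(k−1)·f(k)/C(k) = k*(k + 3)/2; s_k = R·t_k = k/(2*(k + 2)).
Verify: 1/(k**2 + 5*k + 6) matches t_k.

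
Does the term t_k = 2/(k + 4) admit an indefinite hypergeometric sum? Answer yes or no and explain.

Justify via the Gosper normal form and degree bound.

No — key equation has no polynomial f.

t_(k+1)/t_k = (k + 4)/(k + 5).
So A=k + 4 and B=k + 5, with C=1.
Solve (k + 4)·f(k+1) − (k + 4)·f(k) = 1.
d = 0 from the (1,1,0) case.
Put f(k) = c0: A·f(k+1) − B(k−1)·f(k) − C = -1; need -1 = 0 — inconsistent ⇒ no f, not summable.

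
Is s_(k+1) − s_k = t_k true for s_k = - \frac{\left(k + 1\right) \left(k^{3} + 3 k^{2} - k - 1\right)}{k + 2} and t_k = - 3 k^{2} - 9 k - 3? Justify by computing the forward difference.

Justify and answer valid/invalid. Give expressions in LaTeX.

Invalid: residual \frac{2 k^{3} + 12 k^{2} + 22 k + 7}{k^{2} + 5 k + 6} ≠ 0.

s_(k+1) = (k + 2)*(k - (k + 1)**3 - 3*(k + 1)**2 + 2)/(k + 3)
s_(k+1) − s_k = (-3*k**4 - 22*k**3 - 54*k**2 - 47*k - 11)/(k**2 + 5*k + 6)
(s_(k+1) − s_k) − t_k = (2*k**3 + 12*k**2 + 22*k + 7)/(k**2 + 5*k + 6)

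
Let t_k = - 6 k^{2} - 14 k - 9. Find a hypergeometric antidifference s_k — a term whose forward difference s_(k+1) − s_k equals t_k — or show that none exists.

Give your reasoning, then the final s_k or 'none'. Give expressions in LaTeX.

Ratio r(k) = (6*k**2 + 26*k + 29)/(6*k**2 + 14*k + 9).
A = 1, B = 1, C = k**2 + 7*k/3 + 3/2.
Key eq: (1)·f(k+1) = (1)·f(k) + (k**2 + 7*k/3 + 3/2).
From deg A=0, deg B=0, deg C=2: d=3.
Solve for f: f(k) = k*(2*k**2 + 4*k + 3)/6 (degree 3 ≤ 3).
So s_k = (B(k−1)f/C)·t_k = (k*(2*k**2 + 4*k + 3)/(6*k**2 + 14*k + 9))·t_k = k*(-2*k**2 - 4*k - 3).
Verify: -6*k**2 - 14*k - 9 matches t_k.

s_k = k \left(- 2 k^{2} - 4 k - 3\right)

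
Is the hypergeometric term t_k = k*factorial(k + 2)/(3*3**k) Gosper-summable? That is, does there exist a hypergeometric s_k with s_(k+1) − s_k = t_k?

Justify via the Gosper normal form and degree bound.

Step 1: r(k) = (k + 1)*(k + 3)/(3*k).
Normal form (A,B,C) = (k/3 + 1, 1, k).
Solve (k/3 + 1)·f(k+1) − (1)·f(k) = k.
Degrees (1,0,1) ⇒ d ≤ 0.
A polynomial solution: f(k) = 3.
Get s_k = R·t_k = factorial(k + 2)/3**k with R(k) = B(k−1)f(k)/C(k) = 3/k.
Δs = k*factorial(k + 2)/(3*3**k), as required.

Yes. s_k = factorial(k + 2)/3**k.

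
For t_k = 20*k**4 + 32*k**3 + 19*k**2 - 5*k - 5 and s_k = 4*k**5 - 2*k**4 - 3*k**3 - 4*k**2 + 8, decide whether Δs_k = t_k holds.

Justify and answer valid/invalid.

valid; difference matches t_k

s_(k+1) = 4*k**5 + 18*k**4 + 29*k**3 + 15*k**2 - 5*k + 3
s_(k+1) − s_k = 20*k**4 + 32*k**3 + 19*k**2 - 5*k - 5
(s_(k+1) − s_k) − t_k = 0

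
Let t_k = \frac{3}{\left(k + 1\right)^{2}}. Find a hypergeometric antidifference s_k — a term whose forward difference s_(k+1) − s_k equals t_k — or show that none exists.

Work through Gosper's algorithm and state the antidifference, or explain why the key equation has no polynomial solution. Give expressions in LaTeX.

Step 1: r(k) = (k + 1)**2/(k + 2)**2.
A = k**2 + 2*k + 1, B = k**2 + 4*k + 4, C = 1.
Set up (k**2 + 2*k + 1)·f(k+1) − (k**2 + 2*k + 1)·f(k) − (1) = 0.
deg f ≤ 0 (via 2,2,0).
Generic f = c0 gives residual -1; -1 = 0 cannot hold, so t_k is not Gosper-summable.

none — t_k is not Gosper-summable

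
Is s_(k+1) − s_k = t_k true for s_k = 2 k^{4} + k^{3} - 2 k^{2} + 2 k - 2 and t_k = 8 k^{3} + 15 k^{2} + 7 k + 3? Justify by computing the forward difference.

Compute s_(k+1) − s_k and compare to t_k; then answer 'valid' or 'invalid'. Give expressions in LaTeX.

s_(k+1) = 2*k**4 + 9*k**3 + 13*k**2 + 9*k + 1
s_(k+1) − s_k = 8*k**3 + 15*k**2 + 7*k + 3
(s_(k+1) − s_k) − t_k = 0

Valid — Δs_k = t_k.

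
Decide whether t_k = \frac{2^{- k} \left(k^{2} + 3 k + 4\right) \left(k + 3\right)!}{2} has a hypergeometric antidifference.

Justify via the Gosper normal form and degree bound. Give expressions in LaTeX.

Ratio r(k) = (k + 4)*(3*k + (k + 1)**2 + 7)/(2*(k**2 + 3*k + 4)).
So A=k/2 + 2 and B=1, with C=k**2 + 3*k + 4.
f must satisfy (k/2 + 2)·f(k+1) − (1)·f(k) = k**2 + 3*k + 4.
deg f ≤ 1 (via 1,0,2).
Coefficient equations give f(k) = 2*k.
Then R = B(k−1)f/C = 2*k/(k**2 + 3*k + 4), so s_k = R(k)·t_k = k*factorial(k + 3)/2**k.
Check: Δs_k = (k**2 + 3*k + 4)*factorial(k + 3)/(2*2**k). ✓

Yes. s_k = 2^{- k} k \left(k + 3\right)!.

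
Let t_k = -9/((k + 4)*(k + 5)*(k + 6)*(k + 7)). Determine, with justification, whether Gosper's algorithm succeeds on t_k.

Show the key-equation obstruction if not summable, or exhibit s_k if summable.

Yes. s_k = k*(-k**2 - 15*k - 74)/(40*(k + 4)*(k + 5)*(k + 6)).

The ratio is (k + 4)/(k + 8).
Factor: A=k + 4; B=k + 8; C=1.
Set up (k + 4)·f(k+1) − (k + 7)·f(k) − (1) = 0.
deg f ≤ 3 (via 1,1,0).
A polynomial solution: f(k) = k*(k**2 + 15*k + 74)/360.
Then R = B(k−1)f/C = k*(k + 7)*(k**2 + 15*k + 74)/360, so s_k = R(k)·t_k = k*(-k**2 - 15*k - 74)/(40*(k + 4)*(k + 5)*(k + 6)).
Check: Δs_k = -9/(k**4 + 22*k**3 + 179*k**2 + 638*k + 840). ✓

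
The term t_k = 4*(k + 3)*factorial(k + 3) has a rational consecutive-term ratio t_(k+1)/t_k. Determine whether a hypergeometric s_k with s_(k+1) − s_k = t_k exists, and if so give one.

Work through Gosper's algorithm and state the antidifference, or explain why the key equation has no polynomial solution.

s_k = 4*factorial(k + 3)

The ratio is (k + 4)**2/(k + 3).
So A=k + 4 and B=1, with C=k + 3.
f must satisfy (k + 4)·f(k+1) − (1)·f(k) = k + 3.
deg f ≤ 0 (via 1,0,1).
Coefficient equations give f(k) = 1.
So s_k = (B(k−1)f/C)·t_k = (1/(k + 3))·t_k = 4*factorial(k + 3).
Verify: 4*(k + 3)*factorial(k + 3) matches t_k.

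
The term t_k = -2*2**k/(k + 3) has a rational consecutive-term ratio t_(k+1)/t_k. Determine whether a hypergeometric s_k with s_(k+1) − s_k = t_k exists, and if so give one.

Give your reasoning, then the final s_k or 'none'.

none (Gosper's algorithm certifies no s_k)

The ratio is 2*(k + 3)/(k + 4).
A = 2*k + 6, B = k + 4, C = 1.
Set up (2*k + 6)·f(k+1) − (k + 3)·f(k) − (1) = 0.
d = -1 from the (1,1,0) case.
Negative degree bound (-1): no f exists, t_k not Gosper-summable.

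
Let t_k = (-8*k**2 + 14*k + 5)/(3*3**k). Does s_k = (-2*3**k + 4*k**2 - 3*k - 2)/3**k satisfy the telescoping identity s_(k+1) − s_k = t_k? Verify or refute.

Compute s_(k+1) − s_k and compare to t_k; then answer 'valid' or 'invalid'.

Valid: the claim telescopes to t_k.

s_(k+1) = (-6*3**k + 4*k**2 + 5*k - 1)/(3*3**k)
s_(k+1) − s_k = (-8*k**2 + 14*k + 5)/(3*3**k)
(s_(k+1) − s_k) − t_k = 0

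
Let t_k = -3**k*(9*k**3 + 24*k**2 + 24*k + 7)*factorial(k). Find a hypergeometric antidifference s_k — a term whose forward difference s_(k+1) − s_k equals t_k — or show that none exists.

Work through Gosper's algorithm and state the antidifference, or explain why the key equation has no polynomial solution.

s_k = -3**k*(3*k**2 - 1)*factorial(k)

Ratio r(k) = 3*(9*k**4 + 60*k**3 + 150*k**2 + 163*k + 64)/(9*k**3 + 24*k**2 + 24*k + 7).
Take A(k)=3*k + 3, B(k)=1, C(k)=k**3 + 8*k**2/3 + 8*k/3 + 7/9.
Solve (3*k + 3)·f(k+1) − (1)·f(k) = k**3 + 8*k**2/3 + 8*k/3 + 7/9.
deg f ≤ 2 (via 1,0,3).
Coefficient equations give f(k) = (3*k**2 - 1)/9.
Certificate R = B(k−1)f/C = (3*k**2 - 1)/(9*k**3 + 24*k**2 + 24*k + 7) gives s_k = -3**k*(3*k**2 - 1)*factorial(k).
Check: Δs_k = -3**k*(9*k**3 + 24*k**2 + 24*k + 7)*factorial(k). ✓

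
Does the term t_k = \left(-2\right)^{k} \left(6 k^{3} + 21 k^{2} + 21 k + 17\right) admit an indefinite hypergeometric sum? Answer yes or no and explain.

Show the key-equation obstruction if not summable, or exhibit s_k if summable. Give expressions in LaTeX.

Ratio r(k) = 2*(-6*k**3 - 39*k**2 - 81*k - 65)/(6*k**3 + 21*k**2 + 21*k + 17).
Gosper form: A/B · C(k+1)/C(k) with A=-2, B=1, C=k**3 + 7*k**2/2 + 7*k/2 + 17/6.
Need (-2)·f(k+1) − (1)·f(k) = k**3 + 7*k**2/2 + 7*k/2 + 17/6.
From deg A=0, deg B=0, deg C=3: d=3.
Match coefficients ⇒ f(k) = -(2*k**3 + 3*k**2 - k + 3)/6.
Then R = B(k−1)f/C = -(2*k**3 + 3*k**2 - k + 3)/(6*k**3 + 21*k**2 + 21*k + 17), so s_k = R(k)·t_k = (-2)**k*(-2*k**3 - 3*k**2 + k - 3).
Verify: (-2)**k*(6*k**3 + 21*k**2 + 21*k + 17) matches t_k.

Yes. s_k = \left(-2\right)^{k} \left(- 2 k^{3} - 3 k^{2} + k - 3\right).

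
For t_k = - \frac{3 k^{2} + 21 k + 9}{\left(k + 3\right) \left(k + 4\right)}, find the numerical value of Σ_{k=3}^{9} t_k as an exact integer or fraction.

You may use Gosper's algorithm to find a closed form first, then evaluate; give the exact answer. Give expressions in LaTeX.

t_(k+1)/t_k = (k + 3)*(7*k + (k + 1)**2 + 10)/((k + 5)*(k**2 + 7*k + 3)).
So A=k + 3 and B=k + 5, with C=k**2 + 7*k + 3.
f must satisfy (k + 3)·f(k+1) − (k + 4)·f(k) = k**2 + 7*k + 3.
Bound: deg f ≤ 2.
A polynomial solution: f(k) = k**2.
Get s_k = R·t_k = -3*k**2/(k + 3) with R(k) = B(k−1)f(k)/C(k) = k**2*(k + 4)/(k**2 + 7*k + 3).
Check: Δs_k = 3*(-k**2 - 7*k - 3)/(k**2 + 7*k + 12). ✓
Σ_(k=3)^(9) t_k = s_(10) − s_(3) = -300/13 − (-9/2) = -483/26.

Σ = -483/26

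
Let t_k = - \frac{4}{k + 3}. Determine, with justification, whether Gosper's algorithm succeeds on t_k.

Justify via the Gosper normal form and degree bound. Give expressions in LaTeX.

No — key equation has no polynomial f.

Step 1: r(k) = (k + 3)/(k + 4).
Gosper form: A/B · C(k+1)/C(k) with A=k + 3, B=k + 4, C=1.
f must satisfy (k + 3)·f(k+1) − (k + 3)·f(k) = 1.
Degrees (1,1,0) ⇒ d ≤ 0.
Generic f = c0 gives residual -1; -1 = 0 cannot hold, so t_k is not Gosper-summable.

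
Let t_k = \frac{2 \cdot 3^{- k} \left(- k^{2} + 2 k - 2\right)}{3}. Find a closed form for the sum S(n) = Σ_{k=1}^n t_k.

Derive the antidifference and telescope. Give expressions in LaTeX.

t_(k+1)/t_k = (k**2 + 1)/(3*(k**2 - 2*k + 2)).
Factor: A=1/3; B=1; C=k**2 - 2*k + 2.
Need (1/3)·f(k+1) − (1)·f(k) = k**2 - 2*k + 2.
Degrees (0,0,2) ⇒ d ≤ 2.
Solve for f: f(k) = -3*(k**2 - k + 2)/2 (degree 2 ≤ 2).
So s_k = (B(k−1)f/C)·t_k = (-3*(k**2 - k + 2)/(2*(k**2 - 2*k + 2)))·t_k = (k**2 - k + 2)/3**k.
Δs = 2*(-k**2 + 2*k - 2)/(3*3**k), as required.
Σ_(k=1)^n t_k = s_(n+1) − s_(1) = (3**(-n - 1)*(n**2 + n + 2)) − (2/3), i.e. 3**(-n - 1)*(-2*3**n + n**2 + n + 2).

S(n) = 3^{- n - 1} \left(- 2 \cdot 3^{n} + n^{2} + n + 2\right)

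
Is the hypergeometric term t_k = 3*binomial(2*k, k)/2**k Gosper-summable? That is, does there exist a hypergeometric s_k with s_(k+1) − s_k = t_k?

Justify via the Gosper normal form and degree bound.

Step 1: r(k) = (2*k + 1)/(k + 1).
A = 2*k + 1, B = k + 1, C = 1.
Set up (2*k + 1)·f(k+1) − (k)·f(k) − (1) = 0.
Degrees (1,1,0) ⇒ d ≤ -1.
deg f ≤ -1 is impossible — no certificate.

No; the degree bound rules out any f.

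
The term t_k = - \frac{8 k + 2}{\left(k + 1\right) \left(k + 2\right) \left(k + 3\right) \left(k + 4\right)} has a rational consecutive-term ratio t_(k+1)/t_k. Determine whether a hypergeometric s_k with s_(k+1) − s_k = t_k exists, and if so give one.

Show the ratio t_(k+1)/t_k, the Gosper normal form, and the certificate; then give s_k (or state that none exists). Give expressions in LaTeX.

s_k = - \frac{k \left(k^{2} + 6 k - 1\right)}{3 \left(k + 1\right) \left(k + 2\right) \left(k + 3\right)}

Ratio r(k) = (k + 1)*(4*k + 5)/((k + 5)*(4*k + 1)).
Normal form (A,B,C) = (k + 1, k + 5, k + 1/4).
Need (k + 1)·f(k+1) − (k + 4)·f(k) = k + 1/4.
deg f ≤ 3 (via 1,1,1).
Solve for f: f(k) = k*(k**2 + 6*k - 1)/24 (degree 3 ≤ 3).
So s_k = (B(k−1)f/C)·t_k = (k*(k + 4)*(k**2 + 6*k - 1)/(6*(4*k + 1)))·t_k = -k*(k**2 + 6*k - 1)/(3*(k + 1)*(k + 2)*(k + 3)).
Verify: 2*(-4*k - 1)/(k**4 + 10*k**3 + 35*k**2 + 50*k + 24) matches t_k.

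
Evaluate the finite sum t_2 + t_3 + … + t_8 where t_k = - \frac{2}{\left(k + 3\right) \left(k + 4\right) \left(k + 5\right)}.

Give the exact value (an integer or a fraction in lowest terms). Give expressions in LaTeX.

Step 1: r(k) = (k + 3)/(k + 6).
Take A(k)=k + 3, B(k)=k + 6, C(k)=1.
f must satisfy (k + 3)·f(k+1) − (k + 5)·f(k) = 1.
Degrees (1,1,0) ⇒ d ≤ 2.
A polynomial solution: f(k) = k*(k + 7)/24.
R(k) = B(k−1)·f(k)/C(k) = k*(k + 5)*(k + 7)/24; s_k = R·t_k = k*(-k - 7)/(12*(k + 3)*(k + 4)).
s_(k+1) − s_k = -2/(k**3 + 12*k**2 + 47*k + 60) = t_k.
Σ_(k=2)^(8) t_k = s_(9) − s_(2) = -1/13 − (-1/20) = -7/260.

Σ = -7/260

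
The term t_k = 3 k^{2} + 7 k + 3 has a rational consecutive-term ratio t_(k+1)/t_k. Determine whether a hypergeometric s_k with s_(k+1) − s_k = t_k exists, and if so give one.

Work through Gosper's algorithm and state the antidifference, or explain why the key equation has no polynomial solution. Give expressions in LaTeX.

s_k = k^{2} \left(k + 2\right)

t_(k+1)/t_k = (3*k**2 + 13*k + 13)/(3*k**2 + 7*k + 3).
Factor: A=1; B=1; C=k**2 + 7*k/3 + 1.
Solve (1)·f(k+1) − (1)·f(k) = k**2 + 7*k/3 + 1.
deg f ≤ 3 (via 0,0,2).
Match coefficients ⇒ f(k) = k**2*(k + 2)/3.
Certificate R = B(k−1)f/C = k**2*(k + 2)/(3*k**2 + 7*k + 3) gives s_k = k**2*(k + 2).
Check: Δs_k = 3*k**2 + 7*k + 3. ✓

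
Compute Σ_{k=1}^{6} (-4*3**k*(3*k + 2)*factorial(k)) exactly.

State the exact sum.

Ratio r(k) = 3*(k + 1)*(3*k + 5)/(3*k + 2).
A = 3*k + 3, B = 1, C = k + 2/3.
Key eq: (3*k + 3)·f(k+1) = (1)·f(k) + (k + 2/3).
Bound: deg f ≤ 0.
Solve for f: f(k) = 1/3 (degree 0 ≤ 0).
So s_k = (B(k−1)f/C)·t_k = (1/(3*k + 2))·t_k = -4*3**k*factorial(k).
Verify: -4*3**k*(3*k + 2)*factorial(k) matches t_k.
Telescoping: Σ = s_(7) − s_(1) = -44089920 − (-12) = -44089908.

Σ = -44089908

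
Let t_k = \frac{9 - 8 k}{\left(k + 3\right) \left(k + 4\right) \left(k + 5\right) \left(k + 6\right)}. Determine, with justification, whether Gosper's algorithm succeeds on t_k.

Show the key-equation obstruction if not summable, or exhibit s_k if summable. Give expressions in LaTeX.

Yes. s_k = \frac{k \left(- k^{2} - 12 k + 193\right)}{60 \left(k + 3\right) \left(k + 4\right) \left(k + 5\right)}.

t_(k+1)/t_k = (k + 3)*(8*k - 1)/((k + 7)*(8*k - 9)).
Factor: A=k + 3; B=k + 7; C=k - 9/8.
Solve (k + 3)·f(k+1) − (k + 6)·f(k) = k - 9/8.
d = 3 from the (1,1,1) case.
Coefficient equations give f(k) = k*(k**2 + 12*k - 193)/480.
Then R = B(k−1)f/C = k*(k + 6)*(k**2 + 12*k - 193)/(60*(8*k - 9)), so s_k = R(k)·t_k = k*(-k**2 - 12*k + 193)/(60*(k + 3)*(k + 4)*(k + 5)).
Verify: (9 - 8*k)/(k**4 + 18*k**3 + 119*k**2 + 342*k + 360) matches t_k.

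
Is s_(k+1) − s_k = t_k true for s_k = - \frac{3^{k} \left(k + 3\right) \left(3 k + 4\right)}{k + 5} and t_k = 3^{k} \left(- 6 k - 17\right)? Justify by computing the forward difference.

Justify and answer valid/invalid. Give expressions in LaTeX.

Invalid: residual \frac{3^{k} \left(12 k^{2} + 88 k + 162\right)}{k^{2} + 11 k + 30} ≠ 0.

s_(k+1) = -3**(k + 1)*(k + 4)*(3*k + 7)/(k + 6)
s_(k+1) − s_k = 3**k*(-6*k**3 - 71*k**2 - 279*k - 348)/(k**2 + 11*k + 30)
(s_(k+1) − s_k) − t_k = 3**k*(12*k**2 + 88*k + 162)/(k**2 + 11*k + 30)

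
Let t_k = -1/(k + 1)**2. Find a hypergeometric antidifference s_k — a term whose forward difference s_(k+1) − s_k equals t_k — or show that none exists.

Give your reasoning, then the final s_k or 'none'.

none (Gosper's algorithm certifies no s_k)

r(k) = (k + 1)**2/(k + 2)**2 after simplifying.
Normal form (A,B,C) = (k**2 + 2*k + 1, k**2 + 4*k + 4, 1).
f must satisfy (k**2 + 2*k + 1)·f(k+1) − (k**2 + 2*k + 1)·f(k) = 1.
Bound: deg f ≤ 0.
Generic f = c0 gives residual -1; -1 = 0 cannot hold, so t_k is not Gosper-summable.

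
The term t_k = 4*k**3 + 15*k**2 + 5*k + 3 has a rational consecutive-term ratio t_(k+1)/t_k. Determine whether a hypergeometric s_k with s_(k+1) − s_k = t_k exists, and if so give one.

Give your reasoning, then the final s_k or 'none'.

Step 1: r(k) = (4*k**3 + 27*k**2 + 47*k + 27)/(4*k**3 + 15*k**2 + 5*k + 3).
A = 1, B = 1, C = k**3 + 15*k**2/4 + 5*k/4 + 3/4.
f must satisfy (1)·f(k+1) − (1)·f(k) = k**3 + 15*k**2/4 + 5*k/4 + 3/4.
Bound: deg f ≤ 4.
Solving with deg f ≤ 4: f(k) = k*(k**3 + 3*k**2 - 4*k + 3)/4.
Then R = B(k−1)f/C = k*(k**3 + 3*k**2 - 4*k + 3)/(4*k**3 + 15*k**2 + 5*k + 3), so s_k = R(k)·t_k = k*(k**3 + 3*k**2 - 4*k + 3).
Verify: 4*k**3 + 15*k**2 + 5*k + 3 matches t_k.

s_k = k*(k**3 + 3*k**2 - 4*k + 3)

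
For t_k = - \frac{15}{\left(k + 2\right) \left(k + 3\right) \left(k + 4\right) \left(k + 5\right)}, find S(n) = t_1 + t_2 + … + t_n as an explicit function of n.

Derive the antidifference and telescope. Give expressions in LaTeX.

Ratio r(k) = (k + 2)/(k + 6).
A = k + 2, B = k + 6, C = 1.
Key eq: (k + 2)·f(k+1) = (k + 5)·f(k) + (1).
Bound: deg f ≤ 3.
Coefficient equations give f(k) = k*(k**2 + 9*k + 26)/72.
Get s_k = R·t_k = 5*k*(-k**2 - 9*k - 26)/(24*(k + 2)*(k + 3)*(k + 4)) with R(k) = B(k−1)f(k)/C(k) = k*(k + 5)*(k**2 + 9*k + 26)/72.
Verify: -15/(k**4 + 14*k**3 + 71*k**2 + 154*k + 120) matches t_k.
Σ_(k=1)^n t_k = s_(n+1) − s_(1) = (5*(-n**3 - 12*n**2 - 47*n - 36)/(24*(n**3 + 12*n**2 + 47*n + 60))) − (-1/8), i.e. n*(-n**2 - 12*n - 47)/(12*(n**3 + 12*n**2 + 47*n + 60)).

S(n) = \frac{n \left(- n^{2} - 12 n - 47\right)}{12 \left(n^{3} + 12 n^{2} + 47 n + 60\right)}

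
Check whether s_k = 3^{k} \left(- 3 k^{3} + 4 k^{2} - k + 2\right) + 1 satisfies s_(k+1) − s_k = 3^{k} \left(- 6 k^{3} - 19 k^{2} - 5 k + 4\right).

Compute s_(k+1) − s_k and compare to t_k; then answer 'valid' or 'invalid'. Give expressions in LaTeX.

s_(k+1) = 3**(k + 1)*(-k - 3*(k + 1)**3 + 4*(k + 1)**2 + 1) + 1
s_(k+1) − s_k = 3**k*(-6*k**3 - 19*k**2 - 5*k + 4)
(s_(k+1) − s_k) − t_k = 0

Valid — Δs_k = t_k.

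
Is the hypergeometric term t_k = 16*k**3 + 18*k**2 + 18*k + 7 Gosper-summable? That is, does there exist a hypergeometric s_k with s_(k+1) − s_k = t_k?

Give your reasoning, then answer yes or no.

r(k) = (16*k**3 + 66*k**2 + 102*k + 59)/(16*k**3 + 18*k**2 + 18*k + 7) after simplifying.
Normal form (A,B,C) = (1, 1, k**3 + 9*k**2/8 + 9*k/8 + 7/16).
Key eq: (1)·f(k+1) = (1)·f(k) + (k**3 + 9*k**2/8 + 9*k/8 + 7/16).
d = 4 from the (0,0,3) case.
Solving with deg f ≤ 4: f(k) = k*(4*k**3 - 2*k**2 + 4*k + 1)/16.
Then R = B(k−1)f/C = k*(4*k**3 - 2*k**2 + 4*k + 1)/(16*k**3 + 18*k**2 + 18*k + 7), so s_k = R(k)·t_k = k*(4*k**3 - 2*k**2 + 4*k + 1).
Δs = 16*k**3 + 18*k**2 + 18*k + 7, as required.

Yes. s_k = k*(4*k**3 - 2*k**2 + 4*k + 1).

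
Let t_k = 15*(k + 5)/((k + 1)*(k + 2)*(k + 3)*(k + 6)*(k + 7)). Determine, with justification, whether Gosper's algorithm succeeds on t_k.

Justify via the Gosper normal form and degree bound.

t_(k+1)/t_k = (k + 1)*(k + 6)**2/((k + 4)*(k + 5)*(k + 8)).
Take A(k)=k + 1, B(k)=k + 8, C(k)=k**3 + 14*k**2 + 65*k + 100.
f must satisfy (k + 1)·f(k+1) − (k + 7)·f(k) = k**3 + 14*k**2 + 65*k + 100.
d = 6 from the (1,1,3) case.
Match coefficients ⇒ f(k) = k*(k + 3)*(k + 4)**2*(k + 5)**2/36.
So s_k = (B(k−1)f/C)·t_k = (k*(k + 3)*(k + 4)*(k + 7)/36)·t_k = 5*k*(k**2 + 9*k + 20)/(12*(k**3 + 9*k**2 + 20*k + 12)).
Δs = 15*(k + 5)/(k**5 + 19*k**4 + 131*k**3 + 401*k**2 + 540*k + 252), as required.

Yes. s_k = 5*k*(k**2 + 9*k + 20)/(12*(k**3 + 9*k**2 + 20*k + 12)).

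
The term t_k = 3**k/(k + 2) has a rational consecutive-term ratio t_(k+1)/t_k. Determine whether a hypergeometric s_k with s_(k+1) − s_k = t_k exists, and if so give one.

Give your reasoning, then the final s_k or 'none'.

Ratio r(k) = 3*(k + 2)/(k + 3).
So A=3*k + 6 and B=k + 3, with C=1.
Need (3*k + 6)·f(k+1) − (k + 2)·f(k) = 1.
Bound: deg f ≤ -1.
deg f ≤ -1 is impossible — no certificate.

none — t_k is not Gosper-summable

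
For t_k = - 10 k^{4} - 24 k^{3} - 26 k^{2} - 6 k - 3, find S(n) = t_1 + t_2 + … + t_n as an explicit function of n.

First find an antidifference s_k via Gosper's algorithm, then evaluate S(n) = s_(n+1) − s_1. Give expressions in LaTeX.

S(n) = n \left(- 2 n^{4} - 11 n^{3} - 24 n^{2} - 22 n - 10\right)

r(k) = (10*k**4 + 64*k**3 + 158*k**2 + 170*k + 69)/(10*k**4 + 24*k**3 + 26*k**2 + 6*k + 3) after simplifying.
Gosper form: A/B · C(k+1)/C(k) with A=1, B=1, C=k**4 + 12*k**3/5 + 13*k**2/5 + 3*k/5 + 3/10.
f must satisfy (1)·f(k+1) − (1)·f(k) = k**4 + 12*k**3/5 + 13*k**2/5 + 3*k/5 + 3/10.
Degrees (0,0,4) ⇒ d ≤ 5.
A polynomial solution: f(k) = k*(2*k**4 + k**3 - 4*k + 4)/10.
Get s_k = R·t_k = k*(-2*k**4 - k**3 + 4*k - 4) with R(k) = B(k−1)f(k)/C(k) = k*(2*k**4 + k**3 - 4*k + 4)/(10*k**4 + 24*k**3 + 26*k**2 + 6*k + 3).
s_(k+1) − s_k = -10*k**4 - 24*k**3 - 26*k**2 - 6*k - 3 = t_k.
Σ_(k=1)^n t_k = s_(n+1) − s_(1) = (-2*n**5 - 11*n**4 - 24*n**3 - 22*n**2 - 10*n - 3) − (-3), i.e. n*(-2*n**4 - 11*n**3 - 24*n**2 - 22*n - 10).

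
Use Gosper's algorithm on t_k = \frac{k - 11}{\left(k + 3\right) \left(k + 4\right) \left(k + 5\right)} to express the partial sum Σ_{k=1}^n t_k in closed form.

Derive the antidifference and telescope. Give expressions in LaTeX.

Step 1: r(k) = (k - 10)*(k + 3)/((k - 11)*(k + 6)).
Factor: A=k + 3; B=k + 6; C=k - 11.
Need (k + 3)·f(k+1) − (k + 5)·f(k) = k - 11.
From deg A=1, deg B=1, deg C=1: d=2.
Coefficient equations give f(k) = -k*(k + 10)/3.
R(k) = B(k−1)·f(k)/C(k) = -k*(k + 5)*(k + 10)/(3*(k - 11)); s_k = R·t_k = k*(-k - 10)/(3*(k + 3)*(k + 4)).
Check: Δs_k = (k - 11)/(k**3 + 12*k**2 + 47*k + 60). ✓
Σ_(k=1)^n t_k = s_(n+1) − s_(1) = ((-n**2 - 12*n - 11)/(3*(n**2 + 9*n + 20))) − (-11/60), i.e. n*(-3*n - 47)/(20*(n**2 + 9*n + 20)).

S(n) = \frac{n \left(- 3 n - 47\right)}{20 \left(n^{2} + 9 n + 20\right)}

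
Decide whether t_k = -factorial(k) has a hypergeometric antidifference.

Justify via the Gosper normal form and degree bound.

No — key equation has no polynomial f.

Step 1: r(k) = k + 1.
Normal form (A,B,C) = (k + 1, 1, 1).
f must satisfy (k + 1)·f(k+1) − (1)·f(k) = 1.
d = -1 from the (1,0,0) case.
Negative degree bound (-1): no f exists, t_k not Gosper-summable.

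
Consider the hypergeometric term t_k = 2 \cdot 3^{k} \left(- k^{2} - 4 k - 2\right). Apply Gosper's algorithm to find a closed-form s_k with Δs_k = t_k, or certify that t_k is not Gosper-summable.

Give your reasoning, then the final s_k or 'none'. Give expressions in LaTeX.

s_k = 3^{k} \left(- k^{2} - k + 1\right)

The ratio is 3*(k**2 + 6*k + 7)/(k**2 + 4*k + 2).
So A=3 and B=1, with C=k**2 + 4*k + 2.
Solve (3)·f(k+1) − (1)·f(k) = k**2 + 4*k + 2.
From deg A=0, deg B=0, deg C=2: d=2.
Solving with deg f ≤ 2: f(k) = (k**2 + k - 1)/2.
Get s_k = R·t_k = 3**k*(-k**2 - k + 1) with R(k) = B(k−1)f(k)/C(k) = (k**2 + k - 1)/(2*(k**2 + 4*k + 2)).
Verify: 2*3**k*(-k**2 - 4*k - 2) matches t_k.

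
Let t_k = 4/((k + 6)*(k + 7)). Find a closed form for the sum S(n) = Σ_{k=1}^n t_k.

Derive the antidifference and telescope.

S(n) = 4*n/(7*(n + 7))

Step 1: r(k) = (k + 6)/(k + 8).
Factor: A=k + 6; B=k + 8; C=1.
Solve (k + 6)·f(k+1) − (k + 7)·f(k) = 1.
deg f ≤ 1 (via 1,1,0).
Match coefficients ⇒ f(k) = k/6.
So s_k = (B(k−1)f/C)·t_k = (k*(k + 7)/6)·t_k = 2*k/(3*(k + 6)).
s_(k+1) − s_k = 4/(k**2 + 13*k + 42) = t_k.
Σ_(k=1)^n t_k = s_(n+1) − s_(1) = (2*(n + 1)/(3*(n + 7))) − (2/21), i.e. 4*n/(7*(n + 7)).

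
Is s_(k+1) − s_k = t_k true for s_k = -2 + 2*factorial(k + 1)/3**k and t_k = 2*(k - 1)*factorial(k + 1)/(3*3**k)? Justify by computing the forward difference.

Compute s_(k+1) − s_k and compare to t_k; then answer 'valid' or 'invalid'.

s_(k+1) = 2*3**(-k - 1)*factorial(k + 2) - 2
s_(k+1) − s_k = 2*(k - 1)*factorial(k + 1)/(3*3**k)
(s_(k+1) − s_k) − t_k = 0

Valid: the claim telescopes to t_k.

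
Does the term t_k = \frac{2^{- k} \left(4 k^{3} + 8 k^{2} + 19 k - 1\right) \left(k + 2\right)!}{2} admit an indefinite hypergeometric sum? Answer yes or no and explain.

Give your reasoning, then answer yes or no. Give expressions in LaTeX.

Yes. s_k = 2^{- k} \left(4 k^{2} - 4 k - 1\right) \left(k + 2\right)!.

Ratio r(k) = (4*k**4 + 32*k**3 + 107*k**2 + 171*k + 90)/(2*(4*k**3 + 8*k**2 + 19*k - 1)).
Factor: A=k/2 + 3/2; B=1; C=k**3 + 2*k**2 + 19*k/4 - 1/4.
Key eq: (k/2 + 3/2)·f(k+1) = (1)·f(k) + (k**3 + 2*k**2 + 19*k/4 - 1/4).
Degrees (1,0,3) ⇒ d ≤ 2.
A polynomial solution: f(k) = (4*k**2 - 4*k - 1)/2.
So s_k = (B(k−1)f/C)·t_k = (2*(4*k**2 - 4*k - 1)/(4*k**3 + 8*k**2 + 19*k - 1))·t_k = (4*k**2 - 4*k - 1)*factorial(k + 2)/2**k.
Δs = (4*k**3 + 8*k**2 + 19*k - 1)*factorial(k + 2)/(2*2**k), as required.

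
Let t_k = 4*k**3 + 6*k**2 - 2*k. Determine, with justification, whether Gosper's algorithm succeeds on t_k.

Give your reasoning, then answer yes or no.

Compute t_(k+1)/t_k: get (2*k**3 + 9*k**2 + 11*k + 4)/(k*(2*k**2 + 3*k - 1)).
Take A(k)=1, B(k)=1, C(k)=k**3 + 3*k**2/2 - k/2.
Set up (1)·f(k+1) − (1)·f(k) − (k**3 + 3*k**2/2 - k/2) = 0.
deg f ≤ 4 (via 0,0,3).
A polynomial solution: f(k) = k*(k - 1)**2*(k + 2)/4.
Certificate R = B(k−1)f/C = (k - 1)**2*(k + 2)/(2*(2*k**2 + 3*k - 1)) gives s_k = k*(k**3 - 3*k + 2).
s_(k+1) − s_k = 2*k*(2*k**2 + 3*k - 1) = t_k.

Yes. s_k = k*(k**3 - 3*k + 2).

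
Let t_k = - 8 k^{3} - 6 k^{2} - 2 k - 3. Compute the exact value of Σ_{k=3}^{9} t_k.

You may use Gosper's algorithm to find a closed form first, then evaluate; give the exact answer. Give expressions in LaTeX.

Step 1: r(k) = (8*k**3 + 30*k**2 + 38*k + 19)/(8*k**3 + 6*k**2 + 2*k + 3).
A = 1, B = 1, C = k**3 + 3*k**2/4 + k/4 + 3/8.
Set up (1)·f(k+1) − (1)·f(k) − (k**3 + 3*k**2/4 + k/4 + 3/8) = 0.
Degrees (0,0,3) ⇒ d ≤ 4.
A polynomial solution: f(k) = k*(2*k**3 - 2*k**2 + 3)/8.
So s_k = (B(k−1)f/C)·t_k = (k*(2*k**3 - 2*k**2 + 3)/(8*k**3 + 6*k**2 + 2*k + 3))·t_k = k*(-2*k**3 + 2*k**2 - 3).
s_(k+1) − s_k = -8*k**3 - 6*k**2 - 2*k - 3 = t_k.
Evaluate s at k=10 and k=3: -18030 and -117; difference -17913.

Σ = -17913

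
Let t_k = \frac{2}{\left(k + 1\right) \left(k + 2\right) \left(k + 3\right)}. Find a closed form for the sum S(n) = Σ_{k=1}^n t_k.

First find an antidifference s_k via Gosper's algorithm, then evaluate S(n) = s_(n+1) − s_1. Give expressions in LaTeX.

S(n) = \frac{n \left(n + 5\right)}{6 \left(n^{2} + 5 n + 6\right)}

r(k) = (k + 1)/(k + 4) after simplifying.
Gosper form: A/B · C(k+1)/C(k) with A=k + 1, B=k + 4, C=1.
Set up (k + 1)·f(k+1) − (k + 3)·f(k) − (1) = 0.
d = 2 from the (1,1,0) case.
A polynomial solution: f(k) = k*(k + 3)/4.
So s_k = (B(k−1)f/C)·t_k = (k*(k + 3)**2/4)·t_k = k*(k + 3)/(2*(k + 1)*(k + 2)).
Δs = 2/(k**3 + 6*k**2 + 11*k + 6), as required.
Σ_(k=1)^n t_k = s_(n+1) − s_(1) = ((n**2 + 5*n + 4)/(2*(n**2 + 5*n + 6))) − (1/3), i.e. n*(n + 5)/(6*(n**2 + 5*n + 6)).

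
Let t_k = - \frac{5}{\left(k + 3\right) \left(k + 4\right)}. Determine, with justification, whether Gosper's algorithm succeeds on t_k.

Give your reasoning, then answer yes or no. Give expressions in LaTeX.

Yes. s_k = - \frac{5 k}{3 k + 9}.

t_(k+1)/t_k = (k + 3)/(k + 5).
Take A(k)=k + 3, B(k)=k + 5, C(k)=1.
Key eq: (k + 3)·f(k+1) = (k + 4)·f(k) + (1).
d = 1 from the (1,1,0) case.
A polynomial solution: f(k) = k/3.
Then R = B(k−1)f/C = k*(k + 4)/3, so s_k = R(k)·t_k = -5*k/(3*k + 9).
Δs = -5/(k**2 + 7*k + 12), as required.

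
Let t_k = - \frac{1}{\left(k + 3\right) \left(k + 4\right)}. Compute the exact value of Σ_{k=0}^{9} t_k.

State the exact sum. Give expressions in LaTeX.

The ratio is (k + 3)/(k + 5).
Gosper form: A/B · C(k+1)/C(k) with A=k + 3, B=k + 5, C=1.
Need (k + 3)·f(k+1) − (k + 4)·f(k) = 1.
Degrees (1,1,0) ⇒ d ≤ 1.
A polynomial solution: f(k) = k/3.
So s_k = (B(k−1)f/C)·t_k = (k*(k + 4)/3)·t_k = -k/(3*k + 9).
s_(k+1) − s_k = -1/(k**2 + 7*k + 12) = t_k.
Evaluate s at k=10 and k=0: -10/39 and 0; difference -10/39.

Σ = -10/39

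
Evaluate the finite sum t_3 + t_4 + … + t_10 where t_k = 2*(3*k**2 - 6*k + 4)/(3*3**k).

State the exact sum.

Σ = 144008/177147

t_(k+1)/t_k = (3*k**2 + 1)/(3*(3*k**2 - 6*k + 4)).
Take A(k)=1/3, B(k)=1, C(k)=k**2 - 2*k + 4/3.
Set up (1/3)·f(k+1) − (1)·f(k) − (k**2 - 2*k + 4/3) = 0.
d = 2 from the (0,0,2) case.
Solve for f: f(k) = -(3*k**2 - 3*k + 4)/2 (degree 2 ≤ 2).
Certificate R = B(k−1)f/C = -3*(3*k**2 - 3*k + 4)/(2*(3*k**2 - 6*k + 4)) gives s_k = (-3*k**2 + 3*k - 4)/3**k.
Check: Δs_k = 2*(3*k**2 - 6*k + 4)/(3*3**k). ✓
Evaluate s at k=11 and k=3: -334/177147 and -22/27; difference 144008/177147.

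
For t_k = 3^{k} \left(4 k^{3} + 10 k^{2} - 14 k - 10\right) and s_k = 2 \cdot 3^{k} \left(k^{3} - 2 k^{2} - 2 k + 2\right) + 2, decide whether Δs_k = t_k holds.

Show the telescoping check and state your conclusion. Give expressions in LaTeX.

s_(k+1) = 2*3**(k + 1)*(-2*k + (k + 1)**3 - 2*(k + 1)**2) + 2
s_(k+1) − s_k = 3**k*(4*k**3 + 10*k**2 - 14*k - 10)
(s_(k+1) − s_k) − t_k = 0

Valid: the claim telescopes to t_k.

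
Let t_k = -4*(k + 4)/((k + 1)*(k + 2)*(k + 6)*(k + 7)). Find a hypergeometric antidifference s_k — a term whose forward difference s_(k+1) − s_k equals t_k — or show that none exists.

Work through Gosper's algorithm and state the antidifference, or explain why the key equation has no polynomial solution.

r(k) = (k + 1)*(k + 5)*(k + 6)/((k + 3)*(k + 4)*(k + 8)) after simplifying.
A = k + 1, B = k + 8, C = k**4 + 16*k**3 + 95*k**2 + 248*k + 240.
Set up (k + 1)·f(k+1) − (k + 7)·f(k) − (k**4 + 16*k**3 + 95*k**2 + 248*k + 240) = 0.
Degrees (1,1,4) ⇒ d ≤ 6.
Solve for f: f(k) = k*(k + 2)*(k + 3)*(k + 4)*(k + 5)*(k + 7)/12 (degree 6 ≤ 6).
R(k) = B(k−1)·f(k)/C(k) = k*(k + 2)*(k + 7)**2/(12*(k + 4)); s_k = R·t_k = k*(-k - 7)/(3*(k**2 + 7*k + 6)).
Check: Δs_k = 4*(-k - 4)/(k**4 + 16*k**3 + 83*k**2 + 152*k + 84). ✓

s_k = k*(-k - 7)/(3*(k**2 + 7*k + 6))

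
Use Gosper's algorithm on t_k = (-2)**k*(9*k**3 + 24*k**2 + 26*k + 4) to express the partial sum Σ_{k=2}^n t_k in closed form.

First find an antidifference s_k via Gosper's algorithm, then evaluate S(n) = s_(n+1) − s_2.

Ratio r(k) = 2*(-9*k**3 - 51*k**2 - 101*k - 63)/(9*k**3 + 24*k**2 + 26*k + 4).
A = -2, B = 1, C = k**3 + 8*k**2/3 + 26*k/9 + 4/9.
Key eq: (-2)·f(k+1) = (1)·f(k) + (k**3 + 8*k**2/3 + 26*k/9 + 4/9).
From deg A=0, deg B=0, deg C=3: d=3.
Match coefficients ⇒ f(k) = -(3*k**3 + 2*k**2 - 2)/9.
R(k) = B(k−1)·f(k)/C(k) = -(3*k**3 + 2*k**2 - 2)/(9*k**3 + 24*k**2 + 26*k + 4); s_k = R·t_k = (-2)**k*(-3*k**3 - 2*k**2 + 2).
Verify: (-2)**k*(9*k**3 + 24*k**2 + 26*k + 4) matches t_k.
Σ_(k=2)^n t_k = s_(n+1) − s_(2) = (2*(-2)**n*(3*n**3 + 11*n**2 + 13*n + 3)) − (-120), i.e. 6*(-2)**n*n**3 + 22*(-2)**n*n**2 + 26*(-2)**n*n + 6*(-2)**n + 120.

S(n) = 6*(-2)**n*n**3 + 22*(-2)**n*n**2 + 26*(-2)**n*n + 6*(-2)**n + 120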